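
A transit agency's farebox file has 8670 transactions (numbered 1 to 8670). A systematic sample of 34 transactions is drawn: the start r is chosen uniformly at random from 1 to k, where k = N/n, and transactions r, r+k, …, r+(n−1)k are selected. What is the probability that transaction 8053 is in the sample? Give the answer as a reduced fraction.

1/255

k = 8670/34 = 255.
Transaction 8053 is selected iff r ≡ 8053 (mod 255); exactly one such r in {1,…,255}.
Inclusion probability = 1/255.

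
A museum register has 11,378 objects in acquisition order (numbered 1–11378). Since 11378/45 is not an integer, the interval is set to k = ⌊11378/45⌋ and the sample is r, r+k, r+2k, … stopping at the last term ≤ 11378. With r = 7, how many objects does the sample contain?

k = ⌊11378/45⌋ = 252
Achieved size = ⌊(11378 − 7)/252⌋ + 1 = ⌊11371/252⌋ + 1 = 45 + 1 = 46
(last selection: 7 + 45×252 = 11347 ≤ 11378; next would be 11599 > 11378)

46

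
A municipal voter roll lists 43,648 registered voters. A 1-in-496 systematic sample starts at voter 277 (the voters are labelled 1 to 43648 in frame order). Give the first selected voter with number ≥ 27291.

27557

k = 496
Steps past start: ⌈(27291 − 277)/496⌉ = ⌈27014/496⌉ = 55
Selected voter: 277 + 55×496 = 27557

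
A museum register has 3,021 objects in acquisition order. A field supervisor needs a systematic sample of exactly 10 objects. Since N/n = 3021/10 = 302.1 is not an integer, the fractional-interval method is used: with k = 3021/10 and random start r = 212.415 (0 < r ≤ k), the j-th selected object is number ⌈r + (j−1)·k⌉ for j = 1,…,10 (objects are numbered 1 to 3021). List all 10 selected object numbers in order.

213, 515, 817, 1119, 1421, 1723, 2026, 2328, 2630, 2932

j=1: r + 0k = 212.415 → ⌈·⌉ = 213
j=2: r + 1k = 514.515 → ⌈·⌉ = 515
j=3: r + 2k = 816.615 → ⌈·⌉ = 817
j=4: r + 3k = 1118.715 → ⌈·⌉ = 1119
j=5: r + 4k = 1420.815 → ⌈·⌉ = 1421
j=6: r + 5k = 1722.915 → ⌈·⌉ = 1723
j=7: r + 6k = 2025.015 → ⌈·⌉ = 2026
j=8: r + 7k = 2327.115 → ⌈·⌉ = 2328
j=9: r + 8k = 2629.215 → ⌈·⌉ = 2630
j=10: r + 9k = 2931.315 → ⌈·⌉ = 2932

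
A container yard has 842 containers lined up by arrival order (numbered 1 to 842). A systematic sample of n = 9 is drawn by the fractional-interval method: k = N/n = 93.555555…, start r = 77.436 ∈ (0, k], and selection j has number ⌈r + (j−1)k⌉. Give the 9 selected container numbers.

78, 171, 265, 359, 452, 546, 639, 733, 826

j=1: r + 0k = 77.436 → ⌈·⌉ = 78
j=2: r + 1k = 170.991555… → ⌈·⌉ = 171
j=3: r + 2k = 264.547111… → ⌈·⌉ = 265
j=4: r + 3k = 358.102666… → ⌈·⌉ = 359
j=5: r + 4k = 451.658222… → ⌈·⌉ = 452
j=6: r + 5k = 545.213777… → ⌈·⌉ = 546
j=7: r + 6k = 638.769333… → ⌈·⌉ = 639
j=8: r + 7k = 732.324888… → ⌈·⌉ = 733
j=9: r + 8k = 825.880444… → ⌈·⌉ = 826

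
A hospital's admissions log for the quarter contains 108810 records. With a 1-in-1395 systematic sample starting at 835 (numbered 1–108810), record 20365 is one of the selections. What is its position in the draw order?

15

k = 1395
position = (20365 − 835)/1395 + 1 = 19530/1395 + 1 = 14 + 1 = 15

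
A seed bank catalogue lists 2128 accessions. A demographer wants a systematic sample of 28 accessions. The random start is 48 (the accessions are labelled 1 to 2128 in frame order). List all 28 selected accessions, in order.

48, 124, 200, 276, 352, 428, 504, 580, 656, 732, 808, 884, 960, 1036, 1112, 1188, 1264, 1340, 1416, 1492, 1568, 1644, 1720, 1796, 1872, 1948, 2024, 2100

k = N/n = 2128/28 = 76
accession 1: 48
accession 2: 48 + 76 = 124
accession 3: 124 + 76 = 200
accession 4: 200 + 76 = 276
accession 5: 276 + 76 = 352
accession 6: 352 + 76 = 428
accession 7: 428 + 76 = 504
accession 8: 504 + 76 = 580
accession 9: 580 + 76 = 656
accession 10: 656 + 76 = 732
accession 11: 732 + 76 = 808
accession 12: 808 + 76 = 884
accession 13: 884 + 76 = 960
accession 14: 960 + 76 = 1036
accession 15: 1036 + 76 = 1112
accession 16: 1112 + 76 = 1188
accession 17: 1188 + 76 = 1264
accession 18: 1264 + 76 = 1340
accession 19: 1340 + 76 = 1416
accession 20: 1416 + 76 = 1492
accession 21: 1492 + 76 = 1568
accession 22: 1568 + 76 = 1644
accession 23: 1644 + 76 = 1720
accession 24: 1720 + 76 = 1796
accession 25: 1796 + 76 = 1872
accession 26: 1872 + 76 = 1948
accession 27: 1948 + 76 = 2024
accession 28: 2024 + 76 = 2100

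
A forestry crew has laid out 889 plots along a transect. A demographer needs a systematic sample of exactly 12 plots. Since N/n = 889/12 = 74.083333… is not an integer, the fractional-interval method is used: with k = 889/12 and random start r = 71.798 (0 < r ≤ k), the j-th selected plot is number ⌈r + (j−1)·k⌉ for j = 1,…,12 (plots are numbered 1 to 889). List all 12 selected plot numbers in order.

j=1: r + 0k = 71.798 → ⌈·⌉ = 72
j=2: r + 1k = 145.881333… → ⌈·⌉ = 146
j=3: r + 2k = 219.964666… → ⌈·⌉ = 220
j=4: r + 3k = 294.048 → ⌈·⌉ = 295
j=5: r + 4k = 368.131333… → ⌈·⌉ = 369
j=6: r + 5k = 442.214666… → ⌈·⌉ = 443
j=7: r + 6k = 516.298 → ⌈·⌉ = 517
j=8: r + 7k = 590.381333… → ⌈·⌉ = 591
j=9: r + 8k = 664.464666… → ⌈·⌉ = 665
j=10: r + 9k = 738.548 → ⌈·⌉ = 739
j=11: r + 10k = 812.631333… → ⌈·⌉ = 813
j=12: r + 11k = 886.714666… → ⌈·⌉ = 887

72, 146, 220, 295, 369, 443, 517, 591, 665, 739, 813, 887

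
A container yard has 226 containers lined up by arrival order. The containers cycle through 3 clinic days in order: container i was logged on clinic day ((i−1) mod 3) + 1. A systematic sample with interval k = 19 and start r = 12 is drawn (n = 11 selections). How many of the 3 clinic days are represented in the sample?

Consecutive selections differ by k = 19, so their clinic day numbers differ by 19 mod 3 = 1.
gcd(19, 3) = 1, so the sample visits 3/1 = 3 distinct residues mod 3.
Start 12 is clinic day 3; the clinic days hit are 1, 2, 3.

3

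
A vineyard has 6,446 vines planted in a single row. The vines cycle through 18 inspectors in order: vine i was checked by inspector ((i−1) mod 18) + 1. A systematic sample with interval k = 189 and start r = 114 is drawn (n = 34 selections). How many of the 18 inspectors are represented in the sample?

2

Consecutive selections differ by k = 189, so their inspector numbers differ by 189 mod 18 = 9.
gcd(189, 18) = 9, so the sample visits 18/9 = 2 distinct residues mod 18.
Start 114 is inspector 6; the inspectors hit are 6, 15.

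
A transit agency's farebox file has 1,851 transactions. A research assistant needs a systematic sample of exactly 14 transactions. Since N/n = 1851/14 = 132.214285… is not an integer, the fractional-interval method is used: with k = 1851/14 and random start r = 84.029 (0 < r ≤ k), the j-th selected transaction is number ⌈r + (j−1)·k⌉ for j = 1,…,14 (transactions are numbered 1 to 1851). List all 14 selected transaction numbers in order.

85, 217, 349, 481, 613, 746, 878, 1010, 1142, 1274, 1407, 1539, 1671, 1803

j=1: r + 0k = 84.029 → ⌈·⌉ = 85
j=2: r + 1k = 216.243285… → ⌈·⌉ = 217
j=3: r + 2k = 348.457571… → ⌈·⌉ = 349
j=4: r + 3k = 480.671857… → ⌈·⌉ = 481
j=5: r + 4k = 612.886142… → ⌈·⌉ = 613
j=6: r + 5k = 745.100428… → ⌈·⌉ = 746
j=7: r + 6k = 877.314714… → ⌈·⌉ = 878
j=8: r + 7k = 1009.529 → ⌈·⌉ = 1010
j=9: r + 8k = 1141.743285… → ⌈·⌉ = 1142
j=10: r + 9k = 1273.957571… → ⌈·⌉ = 1274
j=11: r + 10k = 1406.171857… → ⌈·⌉ = 1407
j=12: r + 11k = 1538.386142… → ⌈·⌉ = 1539
j=13: r + 12k = 1670.600428… → ⌈·⌉ = 1671
j=14: r + 13k = 1802.814714… → ⌈·⌉ = 1803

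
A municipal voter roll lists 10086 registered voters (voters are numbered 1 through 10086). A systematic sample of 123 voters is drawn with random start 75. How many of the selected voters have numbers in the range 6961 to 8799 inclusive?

k = 10086/123 = 82
First selection ≥ 6961: 75 + ⌈(6961−75)/82⌉·82 = 75 + 84×82 = 6963
Last selection ≤ 8799: 75 + ⌊(8799−75)/82⌋·82 = 75 + 106×82 = 8767
Count = 106 − 84 + 1 = 23

23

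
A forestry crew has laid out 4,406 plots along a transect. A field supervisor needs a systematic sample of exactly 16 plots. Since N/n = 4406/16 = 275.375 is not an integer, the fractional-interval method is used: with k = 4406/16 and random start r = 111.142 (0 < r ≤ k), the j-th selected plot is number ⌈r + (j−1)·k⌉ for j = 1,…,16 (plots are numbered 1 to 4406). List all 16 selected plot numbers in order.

j=1: r + 0k = 111.142 → ⌈·⌉ = 112
j=2: r + 1k = 386.517 → ⌈·⌉ = 387
j=3: r + 2k = 661.892 → ⌈·⌉ = 662
j=4: r + 3k = 937.267 → ⌈·⌉ = 938
j=5: r + 4k = 1212.642 → ⌈·⌉ = 1213
j=6: r + 5k = 1488.017 → ⌈·⌉ = 1489
j=7: r + 6k = 1763.392 → ⌈·⌉ = 1764
j=8: r + 7k = 2038.767 → ⌈·⌉ = 2039
j=9: r + 8k = 2314.142 → ⌈·⌉ = 2315
j=10: r + 9k = 2589.517 → ⌈·⌉ = 2590
j=11: r + 10k = 2864.892 → ⌈·⌉ = 2865
j=12: r + 11k = 3140.267 → ⌈·⌉ = 3141
j=13: r + 12k = 3415.642 → ⌈·⌉ = 3416
j=14: r + 13k = 3691.017 → ⌈·⌉ = 3692
j=15: r + 14k = 3966.392 → ⌈·⌉ = 3967
j=16: r + 15k = 4241.767 → ⌈·⌉ = 4242

112, 387, 662, 938, 1213, 1489, 1764, 2039, 2315, 2590, 2865, 3141, 3416, 3692, 3967, 4242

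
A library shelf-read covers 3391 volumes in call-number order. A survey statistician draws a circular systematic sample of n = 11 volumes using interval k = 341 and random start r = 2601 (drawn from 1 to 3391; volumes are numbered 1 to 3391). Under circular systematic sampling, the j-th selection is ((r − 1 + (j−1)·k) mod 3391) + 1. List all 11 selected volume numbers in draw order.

2601, 2942, 3283, 233, 574, 915, 1256, 1597, 1938, 2279, 2620

Selection 1: 2601
Selection 2: 2601 + 341 = 2942
Selection 3: 2942 + 341 = 3283
Selection 4: 3283 + 341 = 3624 → 3624 − 3391 = 233
Selection 5: 233 + 341 = 574
Selection 6: 574 + 341 = 915
Selection 7: 915 + 341 = 1256
Selection 8: 1256 + 341 = 1597
Selection 9: 1597 + 341 = 1938
Selection 10: 1938 + 341 = 2279
Selection 11: 2279 + 341 = 2620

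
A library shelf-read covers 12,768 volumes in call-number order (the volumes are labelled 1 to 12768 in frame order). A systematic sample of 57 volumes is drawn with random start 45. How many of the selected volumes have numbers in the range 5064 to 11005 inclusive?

26

k = 12768/57 = 224
First selection ≥ 5064: 45 + ⌈(5064−45)/224⌉·224 = 45 + 23×224 = 5197
Last selection ≤ 11005: 45 + ⌊(11005−45)/224⌋·224 = 45 + 48×224 = 10797
Count = 48 − 23 + 1 = 26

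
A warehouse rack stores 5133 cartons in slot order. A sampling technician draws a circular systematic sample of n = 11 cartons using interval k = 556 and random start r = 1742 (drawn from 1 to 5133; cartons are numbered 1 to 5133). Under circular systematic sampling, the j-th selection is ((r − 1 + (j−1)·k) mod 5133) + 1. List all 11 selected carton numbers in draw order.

1742, 2298, 2854, 3410, 3966, 4522, 5078, 501, 1057, 1613, 2169

Selection 1: 1742
Selection 2: 1742 + 556 = 2298
Selection 3: 2298 + 556 = 2854
Selection 4: 2854 + 556 = 3410
Selection 5: 3410 + 556 = 3966
Selection 6: 3966 + 556 = 4522
Selection 7: 4522 + 556 = 5078
Selection 8: 5078 + 556 = 5634 → 5634 − 5133 = 501
Selection 9: 501 + 556 = 1057
Selection 10: 1057 + 556 = 1613
Selection 11: 1613 + 556 = 2169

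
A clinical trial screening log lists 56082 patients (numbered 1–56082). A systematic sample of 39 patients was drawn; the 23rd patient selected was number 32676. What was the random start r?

k = 56082/39 = 1438
r = 32676 − (23−1)×1438 = 32676 − 31636 = 1040

1040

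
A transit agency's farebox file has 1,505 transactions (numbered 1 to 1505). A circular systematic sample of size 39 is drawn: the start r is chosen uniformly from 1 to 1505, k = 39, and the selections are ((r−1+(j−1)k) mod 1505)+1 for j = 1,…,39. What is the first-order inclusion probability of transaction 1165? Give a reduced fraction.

For each position j, as r ranges over 1…1505 the j-th selection hits every transaction exactly once, so transaction 1165 is selected for exactly 39 of the 1505 starts.
Inclusion probability = 39/1505.

39/1505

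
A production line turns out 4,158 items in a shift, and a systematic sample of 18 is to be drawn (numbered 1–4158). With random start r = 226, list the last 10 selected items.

k = N/n = 4158/18 = 231
9th selection = 226 + 8×231 = 2074
10th: 2074 + 231 = 2305
11th: 2305 + 231 = 2536
12th: 2536 + 231 = 2767
13th: 2767 + 231 = 2998
14th: 2998 + 231 = 3229
15th: 3229 + 231 = 3460
16th: 3460 + 231 = 3691
17th: 3691 + 231 = 3922
18th: 3922 + 231 = 4153

2074, 2305, 2536, 2767, 2998, 3229, 3460, 3691, 3922, 4153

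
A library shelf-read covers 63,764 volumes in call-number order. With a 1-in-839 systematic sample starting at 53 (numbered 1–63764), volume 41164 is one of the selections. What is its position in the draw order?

k = 839
position = (41164 − 53)/839 + 1 = 41111/839 + 1 = 49 + 1 = 50

50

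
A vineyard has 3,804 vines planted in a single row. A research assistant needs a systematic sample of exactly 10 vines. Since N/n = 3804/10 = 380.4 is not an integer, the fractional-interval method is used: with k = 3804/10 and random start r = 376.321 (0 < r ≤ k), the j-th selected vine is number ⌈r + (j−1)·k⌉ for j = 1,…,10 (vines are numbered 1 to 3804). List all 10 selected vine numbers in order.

377, 757, 1138, 1518, 1898, 2279, 2659, 3040, 3420, 3800

j=1: r + 0k = 376.321 → ⌈·⌉ = 377
j=2: r + 1k = 756.721 → ⌈·⌉ = 757
j=3: r + 2k = 1137.121 → ⌈·⌉ = 1138
j=4: r + 3k = 1517.521 → ⌈·⌉ = 1518
j=5: r + 4k = 1897.921 → ⌈·⌉ = 1898
j=6: r + 5k = 2278.321 → ⌈·⌉ = 2279
j=7: r + 6k = 2658.721 → ⌈·⌉ = 2659
j=8: r + 7k = 3039.121 → ⌈·⌉ = 3040
j=9: r + 8k = 3419.521 → ⌈·⌉ = 3420
j=10: r + 9k = 3799.921 → ⌈·⌉ = 3800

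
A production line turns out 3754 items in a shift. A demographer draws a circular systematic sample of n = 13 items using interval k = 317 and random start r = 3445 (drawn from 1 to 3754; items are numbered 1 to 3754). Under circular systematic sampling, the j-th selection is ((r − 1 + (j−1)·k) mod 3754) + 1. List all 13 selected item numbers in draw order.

3445, 8, 325, 642, 959, 1276, 1593, 1910, 2227, 2544, 2861, 3178, 3495

Selection 1: 3445
Selection 2: 3445 + 317 = 3762 → 3762 − 3754 = 8
Selection 3: 8 + 317 = 325
Selection 4: 325 + 317 = 642
Selection 5: 642 + 317 = 959
Selection 6: 959 + 317 = 1276
Selection 7: 1276 + 317 = 1593
Selection 8: 1593 + 317 = 1910
Selection 9: 1910 + 317 = 2227
Selection 10: 2227 + 317 = 2544
Selection 11: 2544 + 317 = 2861
Selection 12: 2861 + 317 = 3178
Selection 13: 3178 + 317 = 3495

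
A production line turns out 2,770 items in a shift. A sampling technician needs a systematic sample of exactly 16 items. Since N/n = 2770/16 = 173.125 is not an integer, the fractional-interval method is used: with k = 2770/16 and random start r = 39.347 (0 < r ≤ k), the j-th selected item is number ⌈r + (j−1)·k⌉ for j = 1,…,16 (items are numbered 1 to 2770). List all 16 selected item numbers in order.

40, 213, 386, 559, 732, 905, 1079, 1252, 1425, 1598, 1771, 1944, 2117, 2290, 2464, 2637

j=1: r + 0k = 39.347 → ⌈·⌉ = 40
j=2: r + 1k = 212.472 → ⌈·⌉ = 213
j=3: r + 2k = 385.597 → ⌈·⌉ = 386
j=4: r + 3k = 558.722 → ⌈·⌉ = 559
j=5: r + 4k = 731.847 → ⌈·⌉ = 732
j=6: r + 5k = 904.972 → ⌈·⌉ = 905
j=7: r + 6k = 1078.097 → ⌈·⌉ = 1079
j=8: r + 7k = 1251.222 → ⌈·⌉ = 1252
j=9: r + 8k = 1424.347 → ⌈·⌉ = 1425
j=10: r + 9k = 1597.472 → ⌈·⌉ = 1598
j=11: r + 10k = 1770.597 → ⌈·⌉ = 1771
j=12: r + 11k = 1943.722 → ⌈·⌉ = 1944
j=13: r + 12k = 2116.847 → ⌈·⌉ = 2117
j=14: r + 13k = 2289.972 → ⌈·⌉ = 2290
j=15: r + 14k = 2463.097 → ⌈·⌉ = 2464
j=16: r + 15k = 2636.222 → ⌈·⌉ = 2637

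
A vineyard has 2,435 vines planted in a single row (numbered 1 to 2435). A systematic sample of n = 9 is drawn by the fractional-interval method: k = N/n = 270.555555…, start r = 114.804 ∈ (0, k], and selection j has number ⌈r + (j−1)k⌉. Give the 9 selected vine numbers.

115, 386, 656, 927, 1198, 1468, 1739, 2009, 2280

j=1: r + 0k = 114.804 → ⌈·⌉ = 115
j=2: r + 1k = 385.359555… → ⌈·⌉ = 386
j=3: r + 2k = 655.915111… → ⌈·⌉ = 656
j=4: r + 3k = 926.470666… → ⌈·⌉ = 927
j=5: r + 4k = 1197.026222… → ⌈·⌉ = 1198
j=6: r + 5k = 1467.581777… → ⌈·⌉ = 1468
j=7: r + 6k = 1738.137333… → ⌈·⌉ = 1739
j=8: r + 7k = 2008.692888… → ⌈·⌉ = 2009
j=9: r + 8k = 2279.248444… → ⌈·⌉ = 2280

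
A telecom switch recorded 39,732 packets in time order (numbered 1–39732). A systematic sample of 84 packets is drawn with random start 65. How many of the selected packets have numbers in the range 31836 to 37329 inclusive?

k = 39732/84 = 473
First selection ≥ 31836: 65 + ⌈(31836−65)/473⌉·473 = 65 + 68×473 = 32229
Last selection ≤ 37329: 65 + ⌊(37329−65)/473⌋·473 = 65 + 78×473 = 36959
Count = 78 − 68 + 1 = 11

11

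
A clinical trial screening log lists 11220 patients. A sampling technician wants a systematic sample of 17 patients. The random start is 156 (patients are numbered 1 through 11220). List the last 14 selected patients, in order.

k = N/n = 11220/17 = 660
4th selection = 156 + 3×660 = 2136
5th: 2136 + 660 = 2796
6th: 2796 + 660 = 3456
7th: 3456 + 660 = 4116
8th: 4116 + 660 = 4776
9th: 4776 + 660 = 5436
10th: 5436 + 660 = 6096
11th: 6096 + 660 = 6756
12th: 6756 + 660 = 7416
13th: 7416 + 660 = 8076
14th: 8076 + 660 = 8736
15th: 8736 + 660 = 9396
16th: 9396 + 660 = 10056
17th: 10056 + 660 = 10716

2136, 2796, 3456, 4116, 4776, 5436, 6096, 6756, 7416, 8076, 8736, 9396, 10056, 10716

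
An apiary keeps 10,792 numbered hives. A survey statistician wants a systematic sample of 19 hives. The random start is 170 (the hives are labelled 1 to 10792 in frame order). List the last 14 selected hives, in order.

3010, 3578, 4146, 4714, 5282, 5850, 6418, 6986, 7554, 8122, 8690, 9258, 9826, 10394

k = N/n = 10792/19 = 568
6th selection = 170 + 5×568 = 3010
7th: 3010 + 568 = 3578
8th: 3578 + 568 = 4146
9th: 4146 + 568 = 4714
10th: 4714 + 568 = 5282
11th: 5282 + 568 = 5850
12th: 5850 + 568 = 6418
13th: 6418 + 568 = 6986
14th: 6986 + 568 = 7554
15th: 7554 + 568 = 8122
16th: 8122 + 568 = 8690
17th: 8690 + 568 = 9258
18th: 9258 + 568 = 9826
19th: 9826 + 568 = 10394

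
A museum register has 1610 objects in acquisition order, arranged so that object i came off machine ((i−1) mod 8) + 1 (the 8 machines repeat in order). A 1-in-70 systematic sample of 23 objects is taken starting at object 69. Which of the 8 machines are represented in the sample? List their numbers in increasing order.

Consecutive selections differ by k = 70, so their machine numbers differ by 70 mod 8 = 6.
gcd(70, 8) = 2, so the sample visits 8/2 = 4 distinct residues mod 8.
Start 69 is machine 5; the machines hit are 1, 3, 5, 7.

1, 3, 5, 7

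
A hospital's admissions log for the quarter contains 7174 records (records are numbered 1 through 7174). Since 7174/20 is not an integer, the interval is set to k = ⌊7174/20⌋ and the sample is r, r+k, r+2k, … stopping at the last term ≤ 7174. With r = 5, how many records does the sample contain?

21

k = ⌊7174/20⌋ = 358
Achieved size = ⌊(7174 − 5)/358⌋ + 1 = ⌊7169/358⌋ + 1 = 20 + 1 = 21
(last selection: 5 + 20×358 = 7165 ≤ 7174; next would be 7523 > 7174)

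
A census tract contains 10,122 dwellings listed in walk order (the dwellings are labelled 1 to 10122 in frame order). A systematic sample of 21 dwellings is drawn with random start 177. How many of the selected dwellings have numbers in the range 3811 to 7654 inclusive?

k = 10122/21 = 482
First selection ≥ 3811: 177 + ⌈(3811−177)/482⌉·482 = 177 + 8×482 = 4033
Last selection ≤ 7654: 177 + ⌊(7654−177)/482⌋·482 = 177 + 15×482 = 7407
Count = 15 − 8 + 1 = 8

8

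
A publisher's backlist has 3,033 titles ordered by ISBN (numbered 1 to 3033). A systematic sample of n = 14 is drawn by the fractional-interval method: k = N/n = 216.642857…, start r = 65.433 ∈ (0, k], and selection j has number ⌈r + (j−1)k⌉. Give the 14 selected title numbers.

j=1: r + 0k = 65.433 → ⌈·⌉ = 66
j=2: r + 1k = 282.075857… → ⌈·⌉ = 283
j=3: r + 2k = 498.718714… → ⌈·⌉ = 499
j=4: r + 3k = 715.361571… → ⌈·⌉ = 716
j=5: r + 4k = 932.004428… → ⌈·⌉ = 933
j=6: r + 5k = 1148.647285… → ⌈·⌉ = 1149
j=7: r + 6k = 1365.290142… → ⌈·⌉ = 1366
j=8: r + 7k = 1581.933 → ⌈·⌉ = 1582
j=9: r + 8k = 1798.575857… → ⌈·⌉ = 1799
j=10: r + 9k = 2015.218714… → ⌈·⌉ = 2016
j=11: r + 10k = 2231.861571… → ⌈·⌉ = 2232
j=12: r + 11k = 2448.504428… → ⌈·⌉ = 2449
j=13: r + 12k = 2665.147285… → ⌈·⌉ = 2666
j=14: r + 13k = 2881.790142… → ⌈·⌉ = 2882

66, 283, 499, 716, 933, 1149, 1366, 1582, 1799, 2016, 2232, 2449, 2666, 2882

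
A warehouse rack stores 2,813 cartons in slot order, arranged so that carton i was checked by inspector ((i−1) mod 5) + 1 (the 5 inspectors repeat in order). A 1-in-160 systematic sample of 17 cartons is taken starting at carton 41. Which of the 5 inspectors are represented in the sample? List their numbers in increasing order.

1

Consecutive selections differ by k = 160, so their inspector numbers differ by 160 mod 5 = 0.
gcd(160, 5) = 5, so the sample visits 5/5 = 1 distinct residues mod 5.
Start 41 is inspector 1; the inspectors hit are 1.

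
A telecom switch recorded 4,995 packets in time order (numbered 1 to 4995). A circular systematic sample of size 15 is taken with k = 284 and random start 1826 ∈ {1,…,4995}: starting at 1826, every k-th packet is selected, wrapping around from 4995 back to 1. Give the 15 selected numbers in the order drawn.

1826, 2110, 2394, 2678, 2962, 3246, 3530, 3814, 4098, 4382, 4666, 4950, 239, 523, 807

Selection 1: 1826
Selection 2: 1826 + 284 = 2110
Selection 3: 2110 + 284 = 2394
Selection 4: 2394 + 284 = 2678
Selection 5: 2678 + 284 = 2962
Selection 6: 2962 + 284 = 3246
Selection 7: 3246 + 284 = 3530
Selection 8: 3530 + 284 = 3814
Selection 9: 3814 + 284 = 4098
Selection 10: 4098 + 284 = 4382
Selection 11: 4382 + 284 = 4666
Selection 12: 4666 + 284 = 4950
Selection 13: 4950 + 284 = 5234 → 5234 − 4995 = 239
Selection 14: 239 + 284 = 523
Selection 15: 523 + 284 = 807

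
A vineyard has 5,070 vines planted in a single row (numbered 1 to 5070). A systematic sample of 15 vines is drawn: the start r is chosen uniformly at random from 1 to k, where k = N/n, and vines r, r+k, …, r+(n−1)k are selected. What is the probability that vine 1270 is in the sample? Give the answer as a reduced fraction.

1/338

k = 5070/15 = 338.
Vine 1270 is selected iff r ≡ 1270 (mod 338); exactly one such r in {1,…,338}.
Inclusion probability = 1/338.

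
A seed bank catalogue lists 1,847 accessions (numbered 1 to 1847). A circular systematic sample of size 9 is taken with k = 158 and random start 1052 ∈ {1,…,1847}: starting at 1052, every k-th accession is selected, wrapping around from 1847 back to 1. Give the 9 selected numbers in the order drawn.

1052, 1210, 1368, 1526, 1684, 1842, 153, 311, 469

Selection 1: 1052
Selection 2: 1052 + 158 = 1210
Selection 3: 1210 + 158 = 1368
Selection 4: 1368 + 158 = 1526
Selection 5: 1526 + 158 = 1684
Selection 6: 1684 + 158 = 1842
Selection 7: 1842 + 158 = 2000 → 2000 − 1847 = 153
Selection 8: 153 + 158 = 311
Selection 9: 311 + 158 = 469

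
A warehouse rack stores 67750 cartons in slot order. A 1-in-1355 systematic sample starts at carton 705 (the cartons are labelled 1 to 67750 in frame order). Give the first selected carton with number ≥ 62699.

63035

k = 1355
Steps past start: ⌈(62699 − 705)/1355⌉ = ⌈61994/1355⌉ = 46
Selected carton: 705 + 46×1355 = 63035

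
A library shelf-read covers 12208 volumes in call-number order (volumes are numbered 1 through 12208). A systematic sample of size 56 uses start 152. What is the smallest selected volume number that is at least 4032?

k = 12208/56 = 218
Steps past start: ⌈(4032 − 152)/218⌉ = ⌈3880/218⌉ = 18
Selected volume: 152 + 18×218 = 4076

4076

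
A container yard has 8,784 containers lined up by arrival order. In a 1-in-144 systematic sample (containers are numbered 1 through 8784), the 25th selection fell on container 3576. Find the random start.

k = 144
r = 3576 − (25−1)×144 = 3576 − 3456 = 120

120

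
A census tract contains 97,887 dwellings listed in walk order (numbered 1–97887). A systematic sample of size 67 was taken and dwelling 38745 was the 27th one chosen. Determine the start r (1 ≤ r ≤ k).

759

k = 97887/67 = 1461
r = 38745 − (27−1)×1461 = 38745 − 37986 = 759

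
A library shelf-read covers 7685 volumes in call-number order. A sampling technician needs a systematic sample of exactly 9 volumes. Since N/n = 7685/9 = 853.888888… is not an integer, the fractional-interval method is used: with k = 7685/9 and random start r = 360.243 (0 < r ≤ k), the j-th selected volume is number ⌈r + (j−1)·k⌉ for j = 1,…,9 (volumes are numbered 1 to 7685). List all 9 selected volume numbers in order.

361, 1215, 2069, 2922, 3776, 4630, 5484, 6338, 7192

j=1: r + 0k = 360.243 → ⌈·⌉ = 361
j=2: r + 1k = 1214.131888… → ⌈·⌉ = 1215
j=3: r + 2k = 2068.020777… → ⌈·⌉ = 2069
j=4: r + 3k = 2921.909666… → ⌈·⌉ = 2922
j=5: r + 4k = 3775.798555… → ⌈·⌉ = 3776
j=6: r + 5k = 4629.687444… → ⌈·⌉ = 4630
j=7: r + 6k = 5483.576333… → ⌈·⌉ = 5484
j=8: r + 7k = 6337.465222… → ⌈·⌉ = 6338
j=9: r + 8k = 7191.354111… → ⌈·⌉ = 7192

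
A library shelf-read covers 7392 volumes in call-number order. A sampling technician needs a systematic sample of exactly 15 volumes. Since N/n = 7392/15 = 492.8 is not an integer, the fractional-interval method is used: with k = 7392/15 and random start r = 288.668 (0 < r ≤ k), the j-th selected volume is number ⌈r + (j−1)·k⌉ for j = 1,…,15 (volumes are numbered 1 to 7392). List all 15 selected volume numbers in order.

j=1: r + 0k = 288.668 → ⌈·⌉ = 289
j=2: r + 1k = 781.468 → ⌈·⌉ = 782
j=3: r + 2k = 1274.268 → ⌈·⌉ = 1275
j=4: r + 3k = 1767.068 → ⌈·⌉ = 1768
j=5: r + 4k = 2259.868 → ⌈·⌉ = 2260
j=6: r + 5k = 2752.668 → ⌈·⌉ = 2753
j=7: r + 6k = 3245.468 → ⌈·⌉ = 3246
j=8: r + 7k = 3738.268 → ⌈·⌉ = 3739
j=9: r + 8k = 4231.068 → ⌈·⌉ = 4232
j=10: r + 9k = 4723.868 → ⌈·⌉ = 4724
j=11: r + 10k = 5216.668 → ⌈·⌉ = 5217
j=12: r + 11k = 5709.468 → ⌈·⌉ = 5710
j=13: r + 12k = 6202.268 → ⌈·⌉ = 6203
j=14: r + 13k = 6695.068 → ⌈·⌉ = 6696
j=15: r + 14k = 7187.868 → ⌈·⌉ = 7188

289, 782, 1275, 1768, 2260, 2753, 3246, 3739, 4232, 4724, 5217, 5710, 6203, 6696, 7188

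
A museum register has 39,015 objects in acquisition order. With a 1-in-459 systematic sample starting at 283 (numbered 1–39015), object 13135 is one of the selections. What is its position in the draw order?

29

k = 459
position = (13135 − 283)/459 + 1 = 12852/459 + 1 = 28 + 1 = 29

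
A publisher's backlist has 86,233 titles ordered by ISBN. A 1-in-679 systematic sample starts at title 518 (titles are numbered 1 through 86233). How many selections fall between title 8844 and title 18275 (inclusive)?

k = 679
First selection ≥ 8844: 518 + ⌈(8844−518)/679⌉·679 = 518 + 13×679 = 9345
Last selection ≤ 18275: 518 + ⌊(18275−518)/679⌋·679 = 518 + 26×679 = 18172
Count = 26 − 13 + 1 = 14

14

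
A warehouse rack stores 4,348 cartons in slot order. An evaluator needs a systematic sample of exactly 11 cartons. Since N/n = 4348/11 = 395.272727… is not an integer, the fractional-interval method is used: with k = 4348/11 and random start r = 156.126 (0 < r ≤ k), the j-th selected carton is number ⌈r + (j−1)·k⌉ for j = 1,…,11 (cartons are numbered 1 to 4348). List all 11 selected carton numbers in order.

j=1: r + 0k = 156.126 → ⌈·⌉ = 157
j=2: r + 1k = 551.398727… → ⌈·⌉ = 552
j=3: r + 2k = 946.671454… → ⌈·⌉ = 947
j=4: r + 3k = 1341.944181… → ⌈·⌉ = 1342
j=5: r + 4k = 1737.216909… → ⌈·⌉ = 1738
j=6: r + 5k = 2132.489636… → ⌈·⌉ = 2133
j=7: r + 6k = 2527.762363… → ⌈·⌉ = 2528
j=8: r + 7k = 2923.035090… → ⌈·⌉ = 2924
j=9: r + 8k = 3318.307818… → ⌈·⌉ = 3319
j=10: r + 9k = 3713.580545… → ⌈·⌉ = 3714
j=11: r + 10k = 4108.853272… → ⌈·⌉ = 4109

157, 552, 947, 1342, 1738, 2133, 2528, 2924, 3319, 3714, 4109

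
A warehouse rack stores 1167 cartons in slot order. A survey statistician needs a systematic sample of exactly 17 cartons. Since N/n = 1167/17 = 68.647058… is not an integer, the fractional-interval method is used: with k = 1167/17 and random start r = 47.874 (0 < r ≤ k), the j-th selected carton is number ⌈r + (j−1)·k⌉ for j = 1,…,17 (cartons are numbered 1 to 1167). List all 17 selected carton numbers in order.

48, 117, 186, 254, 323, 392, 460, 529, 598, 666, 735, 803, 872, 941, 1009, 1078, 1147

j=1: r + 0k = 47.874 → ⌈·⌉ = 48
j=2: r + 1k = 116.521058… → ⌈·⌉ = 117
j=3: r + 2k = 185.168117… → ⌈·⌉ = 186
j=4: r + 3k = 253.815176… → ⌈·⌉ = 254
j=5: r + 4k = 322.462235… → ⌈·⌉ = 323
j=6: r + 5k = 391.109294… → ⌈·⌉ = 392
j=7: r + 6k = 459.756352… → ⌈·⌉ = 460
j=8: r + 7k = 528.403411… → ⌈·⌉ = 529
j=9: r + 8k = 597.050470… → ⌈·⌉ = 598
j=10: r + 9k = 665.697529… → ⌈·⌉ = 666
j=11: r + 10k = 734.344588… → ⌈·⌉ = 735
j=12: r + 11k = 802.991647… → ⌈·⌉ = 803
j=13: r + 12k = 871.638705… → ⌈·⌉ = 872
j=14: r + 13k = 940.285764… → ⌈·⌉ = 941
j=15: r + 14k = 1008.932823… → ⌈·⌉ = 1009
j=16: r + 15k = 1077.579882… → ⌈·⌉ = 1078
j=17: r + 16k = 1146.226941… → ⌈·⌉ = 1147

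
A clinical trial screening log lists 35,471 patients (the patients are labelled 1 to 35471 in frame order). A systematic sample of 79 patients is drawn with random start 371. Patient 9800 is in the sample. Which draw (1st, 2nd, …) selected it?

22

k = 35471/79 = 449
position = (9800 − 371)/449 + 1 = 9429/449 + 1 = 21 + 1 = 22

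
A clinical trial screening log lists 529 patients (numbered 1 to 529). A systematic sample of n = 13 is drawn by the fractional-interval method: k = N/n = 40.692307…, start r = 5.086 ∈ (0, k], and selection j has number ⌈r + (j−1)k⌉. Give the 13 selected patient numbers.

j=1: r + 0k = 5.086 → ⌈·⌉ = 6
j=2: r + 1k = 45.778307… → ⌈·⌉ = 46
j=3: r + 2k = 86.470615… → ⌈·⌉ = 87
j=4: r + 3k = 127.162923… → ⌈·⌉ = 128
j=5: r + 4k = 167.855230… → ⌈·⌉ = 168
j=6: r + 5k = 208.547538… → ⌈·⌉ = 209
j=7: r + 6k = 249.239846… → ⌈·⌉ = 250
j=8: r + 7k = 289.932153… → ⌈·⌉ = 290
j=9: r + 8k = 330.624461… → ⌈·⌉ = 331
j=10: r + 9k = 371.316769… → ⌈·⌉ = 372
j=11: r + 10k = 412.009076… → ⌈·⌉ = 413
j=12: r + 11k = 452.701384… → ⌈·⌉ = 453
j=13: r + 12k = 493.393692… → ⌈·⌉ = 494

6, 46, 87, 128, 168, 209, 250, 290, 331, 372, 413, 453, 494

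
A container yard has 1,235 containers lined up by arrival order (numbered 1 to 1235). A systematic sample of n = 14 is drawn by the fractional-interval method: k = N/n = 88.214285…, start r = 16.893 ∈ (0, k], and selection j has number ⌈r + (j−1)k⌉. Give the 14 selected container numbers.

17, 106, 194, 282, 370, 458, 547, 635, 723, 811, 900, 988, 1076, 1164

j=1: r + 0k = 16.893 → ⌈·⌉ = 17
j=2: r + 1k = 105.107285… → ⌈·⌉ = 106
j=3: r + 2k = 193.321571… → ⌈·⌉ = 194
j=4: r + 3k = 281.535857… → ⌈·⌉ = 282
j=5: r + 4k = 369.750142… → ⌈·⌉ = 370
j=6: r + 5k = 457.964428… → ⌈·⌉ = 458
j=7: r + 6k = 546.178714… → ⌈·⌉ = 547
j=8: r + 7k = 634.393 → ⌈·⌉ = 635
j=9: r + 8k = 722.607285… → ⌈·⌉ = 723
j=10: r + 9k = 810.821571… → ⌈·⌉ = 811
j=11: r + 10k = 899.035857… → ⌈·⌉ = 900
j=12: r + 11k = 987.250142… → ⌈·⌉ = 988
j=13: r + 12k = 1075.464428… → ⌈·⌉ = 1076
j=14: r + 13k = 1163.678714… → ⌈·⌉ = 1164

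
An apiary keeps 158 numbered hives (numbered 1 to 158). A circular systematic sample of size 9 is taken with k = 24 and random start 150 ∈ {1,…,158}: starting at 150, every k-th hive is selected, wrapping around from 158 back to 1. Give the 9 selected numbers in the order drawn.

Selection 1: 150
Selection 2: 150 + 24 = 174 → 174 − 158 = 16
Selection 3: 16 + 24 = 40
Selection 4: 40 + 24 = 64
Selection 5: 64 + 24 = 88
Selection 6: 88 + 24 = 112
Selection 7: 112 + 24 = 136
Selection 8: 136 + 24 = 160 → 160 − 158 = 2
Selection 9: 2 + 24 = 26

150, 16, 40, 64, 88, 112, 136, 2, 26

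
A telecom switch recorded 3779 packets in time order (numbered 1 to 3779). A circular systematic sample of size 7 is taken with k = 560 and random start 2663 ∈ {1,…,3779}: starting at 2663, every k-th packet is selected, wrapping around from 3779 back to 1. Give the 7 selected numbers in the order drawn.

Selection 1: 2663
Selection 2: 2663 + 560 = 3223
Selection 3: 3223 + 560 = 3783 → 3783 − 3779 = 4
Selection 4: 4 + 560 = 564
Selection 5: 564 + 560 = 1124
Selection 6: 1124 + 560 = 1684
Selection 7: 1684 + 560 = 2244

2663, 3223, 4, 564, 1124, 1684, 2244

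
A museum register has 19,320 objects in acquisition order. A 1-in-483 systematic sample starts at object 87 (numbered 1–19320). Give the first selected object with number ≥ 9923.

k = 483
Steps past start: ⌈(9923 − 87)/483⌉ = ⌈9836/483⌉ = 21
Selected object: 87 + 21×483 = 10230

10230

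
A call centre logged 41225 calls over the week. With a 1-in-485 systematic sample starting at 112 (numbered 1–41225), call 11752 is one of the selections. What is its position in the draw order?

k = 485
position = (11752 − 112)/485 + 1 = 11640/485 + 1 = 24 + 1 = 25

25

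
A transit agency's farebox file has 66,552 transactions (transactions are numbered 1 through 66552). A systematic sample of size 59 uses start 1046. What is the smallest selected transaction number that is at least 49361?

k = 66552/59 = 1128
Steps past start: ⌈(49361 − 1046)/1128⌉ = ⌈48315/1128⌉ = 43
Selected transaction: 1046 + 43×1128 = 49550

49550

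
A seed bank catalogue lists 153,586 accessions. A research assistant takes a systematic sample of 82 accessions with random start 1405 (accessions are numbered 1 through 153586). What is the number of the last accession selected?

k = 153586/82 = 1873
82nd selection = r + (82−1)·k = 1405 + 81×1873 = 1405 + 151713 = 153118

153118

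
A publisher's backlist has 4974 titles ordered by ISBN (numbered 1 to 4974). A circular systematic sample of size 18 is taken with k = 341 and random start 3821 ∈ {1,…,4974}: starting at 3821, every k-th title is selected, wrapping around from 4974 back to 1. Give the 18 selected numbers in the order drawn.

3821, 4162, 4503, 4844, 211, 552, 893, 1234, 1575, 1916, 2257, 2598, 2939, 3280, 3621, 3962, 4303, 4644

Selection 1: 3821
Selection 2: 3821 + 341 = 4162
Selection 3: 4162 + 341 = 4503
Selection 4: 4503 + 341 = 4844
Selection 5: 4844 + 341 = 5185 → 5185 − 4974 = 211
Selection 6: 211 + 341 = 552
Selection 7: 552 + 341 = 893
Selection 8: 893 + 341 = 1234
Selection 9: 1234 + 341 = 1575
Selection 10: 1575 + 341 = 1916
Selection 11: 1916 + 341 = 2257
Selection 12: 2257 + 341 = 2598
Selection 13: 2598 + 341 = 2939
Selection 14: 2939 + 341 = 3280
Selection 15: 3280 + 341 = 3621
Selection 16: 3621 + 341 = 3962
Selection 17: 3962 + 341 = 4303
Selection 18: 4303 + 341 = 4644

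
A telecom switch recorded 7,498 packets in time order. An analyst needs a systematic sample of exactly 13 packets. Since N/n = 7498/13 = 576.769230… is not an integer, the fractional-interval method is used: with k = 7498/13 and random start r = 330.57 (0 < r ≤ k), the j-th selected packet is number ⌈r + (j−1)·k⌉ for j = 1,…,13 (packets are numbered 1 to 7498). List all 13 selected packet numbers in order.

331, 908, 1485, 2061, 2638, 3215, 3792, 4368, 4945, 5522, 6099, 6676, 7252

j=1: r + 0k = 330.57 → ⌈·⌉ = 331
j=2: r + 1k = 907.339230… → ⌈·⌉ = 908
j=3: r + 2k = 1484.108461… → ⌈·⌉ = 1485
j=4: r + 3k = 2060.877692… → ⌈·⌉ = 2061
j=5: r + 4k = 2637.646923… → ⌈·⌉ = 2638
j=6: r + 5k = 3214.416153… → ⌈·⌉ = 3215
j=7: r + 6k = 3791.185384… → ⌈·⌉ = 3792
j=8: r + 7k = 4367.954615… → ⌈·⌉ = 4368
j=9: r + 8k = 4944.723846… → ⌈·⌉ = 4945
j=10: r + 9k = 5521.493076… → ⌈·⌉ = 5522
j=11: r + 10k = 6098.262307… → ⌈·⌉ = 6099
j=12: r + 11k = 6675.031538… → ⌈·⌉ = 6676
j=13: r + 12k = 7251.800769… → ⌈·⌉ = 7252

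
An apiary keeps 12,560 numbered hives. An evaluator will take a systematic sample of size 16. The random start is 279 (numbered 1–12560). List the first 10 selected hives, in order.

k = N/n = 12560/16 = 785
hive 1: 279
hive 2: 279 + 785 = 1064
hive 3: 1064 + 785 = 1849
hive 4: 1849 + 785 = 2634
hive 5: 2634 + 785 = 3419
hive 6: 3419 + 785 = 4204
hive 7: 4204 + 785 = 4989
hive 8: 4989 + 785 = 5774
hive 9: 5774 + 785 = 6559
hive 10: 6559 + 785 = 7344

279, 1064, 1849, 2634, 3419, 4204, 4989, 5774, 6559, 7344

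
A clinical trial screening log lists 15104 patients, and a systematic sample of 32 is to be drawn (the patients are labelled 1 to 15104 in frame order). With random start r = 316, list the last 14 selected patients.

8812, 9284, 9756, 10228, 10700, 11172, 11644, 12116, 12588, 13060, 13532, 14004, 14476, 14948

k = N/n = 15104/32 = 472
19th selection = 316 + 18×472 = 8812
20th: 8812 + 472 = 9284
21st: 9284 + 472 = 9756
22nd: 9756 + 472 = 10228
23rd: 10228 + 472 = 10700
24th: 10700 + 472 = 11172
25th: 11172 + 472 = 11644
26th: 11644 + 472 = 12116
27th: 12116 + 472 = 12588
28th: 12588 + 472 = 13060
29th: 13060 + 472 = 13532
30th: 13532 + 472 = 14004
31st: 14004 + 472 = 14476
32nd: 14476 + 472 = 14948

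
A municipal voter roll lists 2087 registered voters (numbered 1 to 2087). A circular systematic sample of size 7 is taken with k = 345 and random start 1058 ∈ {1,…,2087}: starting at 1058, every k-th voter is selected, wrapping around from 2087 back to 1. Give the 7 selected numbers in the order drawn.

Selection 1: 1058
Selection 2: 1058 + 345 = 1403
Selection 3: 1403 + 345 = 1748
Selection 4: 1748 + 345 = 2093 → 2093 − 2087 = 6
Selection 5: 6 + 345 = 351
Selection 6: 351 + 345 = 696
Selection 7: 696 + 345 = 1041

1058, 1403, 1748, 6, 351, 696, 1041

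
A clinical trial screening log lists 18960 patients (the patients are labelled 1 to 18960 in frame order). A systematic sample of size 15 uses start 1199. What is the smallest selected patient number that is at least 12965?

13839

k = 18960/15 = 1264
Steps past start: ⌈(12965 − 1199)/1264⌉ = ⌈11766/1264⌉ = 10
Selected patient: 1199 + 10×1264 = 13839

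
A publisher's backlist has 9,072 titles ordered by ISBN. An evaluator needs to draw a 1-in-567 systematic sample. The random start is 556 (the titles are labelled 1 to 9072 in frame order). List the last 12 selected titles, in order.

5th selection = 556 + 4×567 = 2824
6th: 2824 + 567 = 3391
7th: 3391 + 567 = 3958
8th: 3958 + 567 = 4525
9th: 4525 + 567 = 5092
10th: 5092 + 567 = 5659
11th: 5659 + 567 = 6226
12th: 6226 + 567 = 6793
13th: 6793 + 567 = 7360
14th: 7360 + 567 = 7927
15th: 7927 + 567 = 8494
16th: 8494 + 567 = 9061

2824, 3391, 3958, 4525, 5092, 5659, 6226, 6793, 7360, 7927, 8494, 9061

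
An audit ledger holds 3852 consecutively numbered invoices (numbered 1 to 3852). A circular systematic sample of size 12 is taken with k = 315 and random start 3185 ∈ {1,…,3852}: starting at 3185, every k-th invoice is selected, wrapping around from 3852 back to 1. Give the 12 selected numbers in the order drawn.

3185, 3500, 3815, 278, 593, 908, 1223, 1538, 1853, 2168, 2483, 2798

Selection 1: 3185
Selection 2: 3185 + 315 = 3500
Selection 3: 3500 + 315 = 3815
Selection 4: 3815 + 315 = 4130 → 4130 − 3852 = 278
Selection 5: 278 + 315 = 593
Selection 6: 593 + 315 = 908
Selection 7: 908 + 315 = 1223
Selection 8: 1223 + 315 = 1538
Selection 9: 1538 + 315 = 1853
Selection 10: 1853 + 315 = 2168
Selection 11: 2168 + 315 = 2483
Selection 12: 2483 + 315 = 2798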